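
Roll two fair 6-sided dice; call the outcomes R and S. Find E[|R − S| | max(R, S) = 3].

6/5

P(max(R, S) = 3) = 5/36.
Summing |R−S|·P(x,y) over outcomes with max(R, S) = 3 gives 1/6.
E[|R − S| | max(R, S) = 3] = (1/6) / (5/36) = 6/5.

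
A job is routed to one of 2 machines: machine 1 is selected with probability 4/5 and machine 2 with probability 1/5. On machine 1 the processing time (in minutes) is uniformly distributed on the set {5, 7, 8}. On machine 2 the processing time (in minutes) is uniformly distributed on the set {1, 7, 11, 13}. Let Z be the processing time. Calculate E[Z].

E[Z | machine 1] = (5+7+8)/3 = 20/3.
E[Z | machine 2] = (1+7+11+13)/4 = 8.
By the law of total expectation,
E[Z] = (4/5)·(20/3) + (1/5)·(8) = 104/15.

104/15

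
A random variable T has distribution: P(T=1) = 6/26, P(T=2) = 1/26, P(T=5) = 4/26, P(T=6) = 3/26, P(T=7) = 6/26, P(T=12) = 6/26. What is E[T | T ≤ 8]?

P(T ≤ 8) = 10/13.
Σ over the event: 1·3/13 + 2·1/26 + 5·2/13 + 6·3/26 + 7·3/13 = 44/13.
E[T | T ≤ 8] = (44/13) / (10/13) = 22/5.

22/5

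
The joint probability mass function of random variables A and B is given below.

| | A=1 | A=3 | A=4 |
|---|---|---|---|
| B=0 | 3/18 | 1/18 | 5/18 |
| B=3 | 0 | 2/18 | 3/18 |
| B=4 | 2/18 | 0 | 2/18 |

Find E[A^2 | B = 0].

92/9

P(B = 0) = 1/2.
Σ A^2·P over the event = 1·(3/18) + 9·(1/18) + 16·(5/18) = 46/9.
E[A^2 | B = 0] = (46/9) / (1/2) = 92/9.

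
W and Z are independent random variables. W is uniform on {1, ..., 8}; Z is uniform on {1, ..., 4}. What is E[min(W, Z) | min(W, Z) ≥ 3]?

41/12

P(min(W, Z) ≥ 3) = 3/8.
Summing min(W,Z)·P(x,y) over outcomes with min(W, Z) ≥ 3 gives 41/32.
E[min(W, Z) | min(W, Z) ≥ 3] = (41/32) / (3/8) = 41/12.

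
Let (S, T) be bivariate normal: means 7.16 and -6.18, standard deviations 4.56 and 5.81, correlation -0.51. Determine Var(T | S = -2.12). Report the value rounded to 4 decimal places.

24.9761

The conditional variance in a bivariate normal is σ_T²(1 − ρ²), independent of x.
Var(T | S=-2.12) = (5.81)²·(1 − (-0.51)²) = 33.7561·0.7399 = 24.9761.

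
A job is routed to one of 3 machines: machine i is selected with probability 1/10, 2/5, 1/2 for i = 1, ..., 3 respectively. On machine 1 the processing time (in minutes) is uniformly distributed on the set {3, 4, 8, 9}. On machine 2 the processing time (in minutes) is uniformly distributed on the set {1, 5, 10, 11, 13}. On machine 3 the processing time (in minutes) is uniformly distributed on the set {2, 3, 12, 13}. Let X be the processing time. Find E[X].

151/20

E[X | machine 1] = (3+4+8+9)/4 = 6.
E[X | machine 2] = (1+5+10+11+13)/5 = 8.
E[X | machine 3] = (2+3+12+13)/4 = 15/2.
E[X] = (1/10)·(6) + (2/5)·(8) + (1/2)·(15/2) = 151/20.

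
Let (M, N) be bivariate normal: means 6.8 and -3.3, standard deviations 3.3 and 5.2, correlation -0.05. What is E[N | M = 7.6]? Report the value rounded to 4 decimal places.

For a bivariate normal, E[N | M=x] = μ_N + ρ·(σ_N/σ_M)·(x − μ_M).
E[N | M=7.6] = -3.3 + (-0.05)·(5.2/3.3)·(7.6 − (6.8)) = -3.3 + (-0.078788)·(0.8) = -3.3630.

-3.3630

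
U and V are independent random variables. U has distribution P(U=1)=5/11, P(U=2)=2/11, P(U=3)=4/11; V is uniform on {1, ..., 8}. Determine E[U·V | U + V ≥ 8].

471/32

P(U + V ≥ 8) = 4/11.
Summing UV·P(x,y) over outcomes with U + V ≥ 8 gives 471/88.
E[U·V | U + V ≥ 8] = (471/88) / (4/11) = 471/32.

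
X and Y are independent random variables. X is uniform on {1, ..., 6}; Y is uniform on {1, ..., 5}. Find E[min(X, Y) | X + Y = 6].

Outcomes with X + Y = 6: (1,5), (2,4), (3,3), (4,2), (5,1), each with probability 1/30.
E[min(X, Y) | X + Y = 6] = (1 + 2 + 3 + 2 + 1) / 5 = 9/5.

9/5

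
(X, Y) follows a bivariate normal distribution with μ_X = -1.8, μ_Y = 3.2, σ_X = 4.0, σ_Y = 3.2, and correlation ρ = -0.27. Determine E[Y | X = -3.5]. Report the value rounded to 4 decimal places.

The regression of Y on X has slope ρ·σ_Y/σ_X and passes through (μ_X, μ_Y).
E[Y | X=-3.5] = 3.2 + (-0.27)·(3.2/4.0)·(-3.5 − (-1.8)) = 3.2 + (-0.216)·(-1.7) = 3.5672.

3.5672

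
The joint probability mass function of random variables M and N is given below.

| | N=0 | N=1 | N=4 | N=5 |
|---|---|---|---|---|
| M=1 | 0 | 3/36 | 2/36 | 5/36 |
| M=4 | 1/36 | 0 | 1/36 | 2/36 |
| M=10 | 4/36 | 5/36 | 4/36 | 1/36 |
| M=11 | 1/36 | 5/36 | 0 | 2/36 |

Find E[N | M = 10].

13/7

P(M = 10) = 7/18.
Σ N·P over the event = 0·(4/36) + 1·(5/36) + 4·(4/36) + 5·(1/36) = 13/18.
E[N | M = 10] = (13/18) / (7/18) = 13/7.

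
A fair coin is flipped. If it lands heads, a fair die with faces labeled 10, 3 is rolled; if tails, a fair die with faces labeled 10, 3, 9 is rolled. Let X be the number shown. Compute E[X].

83/12

E[X | heads] = (10+3)/2 = 13/2.
E[X | tails] = (10+3+9)/3 = 22/3.
E[X] = (1/2)·(13/2) + (1/2)·(22/3) = 83/12.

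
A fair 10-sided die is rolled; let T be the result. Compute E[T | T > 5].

8

Given T > 5, T is equally likely to be any of {6, 7, 8, 9, 10}.
E[T | T > 5] = (6 + 7 + 8 + 9 + 10) / 5 = 8.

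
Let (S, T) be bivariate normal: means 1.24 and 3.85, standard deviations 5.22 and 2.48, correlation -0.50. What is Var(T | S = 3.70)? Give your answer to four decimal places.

The conditional variance in a bivariate normal is σ_T²(1 − ρ²), independent of x.
Var(T | S=3.70) = (2.48)²·(1 − (-0.50)²) = 6.1504·0.75 = 4.6128.

4.6128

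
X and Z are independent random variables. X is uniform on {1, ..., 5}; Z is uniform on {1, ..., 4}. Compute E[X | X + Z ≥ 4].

56/17

P(X + Z ≥ 4) = 17/20.
Summing X·P(x,y) over outcomes with X + Z ≥ 4 gives 14/5.
E[X | X + Z ≥ 4] = (14/5) / (17/20) = 56/17.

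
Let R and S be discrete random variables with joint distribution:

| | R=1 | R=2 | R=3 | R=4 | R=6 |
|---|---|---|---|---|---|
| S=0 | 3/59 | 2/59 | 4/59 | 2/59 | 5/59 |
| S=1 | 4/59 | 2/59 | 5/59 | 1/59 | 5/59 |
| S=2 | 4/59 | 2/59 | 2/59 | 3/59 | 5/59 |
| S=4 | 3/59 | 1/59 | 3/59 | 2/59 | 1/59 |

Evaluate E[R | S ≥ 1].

141/43

P(S ≥ 1) = 43/59.
Summing R·P(R=x,S=y) over the conditioning event gives 141/59.
E[R | S ≥ 1] = (141/59) / (43/59) = 141/43.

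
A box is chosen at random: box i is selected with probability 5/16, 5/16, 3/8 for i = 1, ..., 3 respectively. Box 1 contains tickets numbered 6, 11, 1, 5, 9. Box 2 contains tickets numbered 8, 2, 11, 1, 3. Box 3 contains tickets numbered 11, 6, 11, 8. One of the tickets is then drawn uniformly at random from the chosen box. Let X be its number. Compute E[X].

111/16

E[X | box 1] = (6+11+1+5+9)/5 = 32/5.
E[X | box 2] = (8+2+11+1+3)/5 = 5.
E[X | box 3] = (11+6+11+8)/4 = 9.
E[X] = (5/16)·(32/5) + (5/16)·(5) + (3/8)·(9) = 111/16.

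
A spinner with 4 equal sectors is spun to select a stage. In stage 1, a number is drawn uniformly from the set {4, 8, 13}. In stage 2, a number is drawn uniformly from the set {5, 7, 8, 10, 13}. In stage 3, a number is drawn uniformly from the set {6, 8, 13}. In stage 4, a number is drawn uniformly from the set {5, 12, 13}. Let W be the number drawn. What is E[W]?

539/60

E[W | stage 1] = (4+8+13)/3 = 25/3.
E[W | stage 2] = (5+7+8+10+13)/5 = 43/5.
E[W | stage 3] = (6+8+13)/3 = 9.
E[W | stage 4] = (5+12+13)/3 = 10.
E[W] = (1/4)·(25/3) + (1/4)·(43/5) + (1/4)·(9) + (1/4)·(10) = 539/60.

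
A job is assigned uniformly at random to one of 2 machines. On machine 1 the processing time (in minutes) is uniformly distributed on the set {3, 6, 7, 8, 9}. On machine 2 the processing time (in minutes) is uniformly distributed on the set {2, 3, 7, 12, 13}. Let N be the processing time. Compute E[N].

E[N | machine 1] = (3+6+7+8+9)/5 = 33/5.
E[N | machine 2] = (2+3+7+12+13)/5 = 37/5.
E[N] = (1/2)·(33/5) + (1/2)·(37/5) = 7.

7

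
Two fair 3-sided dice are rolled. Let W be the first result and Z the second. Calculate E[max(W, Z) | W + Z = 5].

Outcomes with W + Z = 5: (2,3), (3,2), each with probability 1/9.
E[max(W, Z) | W + Z = 5] = (3 + 3) / 2 = 3.

3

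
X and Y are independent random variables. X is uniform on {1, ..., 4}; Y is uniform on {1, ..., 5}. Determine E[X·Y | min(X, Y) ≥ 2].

P(min(X, Y) ≥ 2) = 3/5.
Summing XY·P(x,y) over outcomes with min(X, Y) ≥ 2 gives 63/10.
E[X·Y | min(X, Y) ≥ 2] = (63/10) / (3/5) = 21/2.

21/2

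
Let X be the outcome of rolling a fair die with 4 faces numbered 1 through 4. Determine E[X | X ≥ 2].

3

Given X ≥ 2, X is equally likely to be any of {2, 3, 4}.
E[X | X ≥ 2] = (2 + 3 + 4) / 3 = 3.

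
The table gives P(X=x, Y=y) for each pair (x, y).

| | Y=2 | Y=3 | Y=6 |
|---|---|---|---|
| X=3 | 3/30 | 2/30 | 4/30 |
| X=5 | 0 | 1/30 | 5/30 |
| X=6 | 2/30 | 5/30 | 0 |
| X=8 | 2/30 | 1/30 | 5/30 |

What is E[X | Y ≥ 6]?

P(Y ≥ 6) = 7/15.
Summing X·P(X=x,Y=y) over the conditioning event gives 77/30.
E[X | Y ≥ 6] = (77/30) / (7/15) = 11/2.

11/2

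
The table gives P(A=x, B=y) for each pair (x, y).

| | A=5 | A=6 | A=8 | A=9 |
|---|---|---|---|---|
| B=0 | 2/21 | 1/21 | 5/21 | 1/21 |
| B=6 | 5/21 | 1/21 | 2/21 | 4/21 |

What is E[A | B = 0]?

65/9

P(B = 0) = 3/7.
Σ A·P over the event = 5·(2/21) + 6·(1/21) + 8·(5/21) + 9·(1/21) = 65/21.
E[A | B = 0] = (65/21) / (3/7) = 65/9.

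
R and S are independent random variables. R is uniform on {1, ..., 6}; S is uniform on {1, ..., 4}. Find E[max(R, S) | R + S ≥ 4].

P(R + S ≥ 4) = 7/8.
Summing max(R,S)·P(x,y) over outcomes with R + S ≥ 4 gives 89/24.
E[max(R, S) | R + S ≥ 4] = (89/24) / (7/8) = 89/21.

89/21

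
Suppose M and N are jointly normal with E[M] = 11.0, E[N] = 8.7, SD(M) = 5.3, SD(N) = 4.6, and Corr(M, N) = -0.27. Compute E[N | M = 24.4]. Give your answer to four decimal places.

E[N | M=x] = μ_N + ρ(σ_N/σ_M)(x − μ_M) for jointly normal variables.
E[N | M=24.4] = 8.7 + (-0.27)·(4.6/5.3)·(24.4 − (11.0)) = 8.7 + (-0.23434)·(13.4) = 5.5598.

5.5598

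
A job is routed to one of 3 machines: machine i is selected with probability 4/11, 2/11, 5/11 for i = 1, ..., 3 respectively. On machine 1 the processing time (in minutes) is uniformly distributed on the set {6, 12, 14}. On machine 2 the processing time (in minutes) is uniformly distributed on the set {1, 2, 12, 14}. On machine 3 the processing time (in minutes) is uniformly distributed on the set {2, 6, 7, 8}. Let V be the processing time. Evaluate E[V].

E[V | machine 1] = (6+12+14)/3 = 32/3.
E[V | machine 2] = (1+2+12+14)/4 = 29/4.
E[V | machine 3] = (2+6+7+8)/4 = 23/4.
E[V] = (4/11)·(32/3) + (2/11)·(29/4) + (5/11)·(23/4) = 1031/132.

1031/132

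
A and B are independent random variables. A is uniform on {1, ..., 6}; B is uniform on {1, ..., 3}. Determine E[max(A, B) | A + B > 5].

Outcomes with A + B > 5: (3,3), (4,2), (4,3), (5,1), (5,2), (5,3), (6,1), (6,2), (6,3), each with probability 1/18.
E[max(A, B) | A + B > 5] = (3 + 4 + 4 + 5 + 5 + 5 + 6 + 6 + 6) / 9 = 44/9.

44/9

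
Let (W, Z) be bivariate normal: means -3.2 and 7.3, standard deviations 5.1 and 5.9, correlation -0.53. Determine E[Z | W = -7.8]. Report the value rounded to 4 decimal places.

The regression of Z on W has slope ρ·σ_Z/σ_W and passes through (μ_W, μ_Z).
E[Z | W=-7.8] = 7.3 + (-0.53)·(5.9/5.1)·(-7.8 − (-3.2)) = 7.3 + (-0.61314)·(-4.6) = 10.1204.

10.1204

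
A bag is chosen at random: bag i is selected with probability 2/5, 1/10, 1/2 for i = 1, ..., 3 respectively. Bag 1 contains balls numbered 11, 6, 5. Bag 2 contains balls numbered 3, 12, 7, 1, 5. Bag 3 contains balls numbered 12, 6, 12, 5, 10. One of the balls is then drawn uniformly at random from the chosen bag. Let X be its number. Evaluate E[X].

1199/150

E[X | bag 1] = (11+6+5)/3 = 22/3.
E[X | bag 2] = (3+12+7+1+5)/5 = 28/5.
E[X | bag 3] = (12+6+12+5+10)/5 = 9.
E[X] = (2/5)·(22/3) + (1/10)·(28/5) + (1/2)·(9) = 1199/150.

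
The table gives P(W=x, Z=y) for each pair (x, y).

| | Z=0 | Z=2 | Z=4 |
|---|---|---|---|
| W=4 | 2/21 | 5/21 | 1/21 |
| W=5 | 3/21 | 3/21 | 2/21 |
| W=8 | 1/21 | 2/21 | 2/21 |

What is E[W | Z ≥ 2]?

P(Z ≥ 2) = 5/7.
Σ W·P over the event = 4·(5/21) + 4·(1/21) + 5·(3/21) + 5·(2/21) + 8·(2/21) + 8·(2/21) = 27/7.
E[W | Z ≥ 2] = (27/7) / (5/7) = 27/5.

27/5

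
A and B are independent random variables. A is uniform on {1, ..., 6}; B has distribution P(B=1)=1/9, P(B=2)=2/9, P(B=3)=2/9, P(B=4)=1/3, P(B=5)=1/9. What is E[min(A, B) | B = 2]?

11/6

P(B = 2) = 2/9.
Summing min(A,B)·P(x,y) over outcomes with B = 2 gives 11/27.
E[min(A, B) | B = 2] = (11/27) / (2/9) = 11/6.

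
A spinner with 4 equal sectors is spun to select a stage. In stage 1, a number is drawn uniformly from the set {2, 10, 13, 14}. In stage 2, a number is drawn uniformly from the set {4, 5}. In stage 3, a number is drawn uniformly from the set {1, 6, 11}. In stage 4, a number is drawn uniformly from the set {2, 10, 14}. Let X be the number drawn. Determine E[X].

347/48

E[X | stage 1] = (2+10+13+14)/4 = 39/4.
E[X | stage 2] = (4+5)/2 = 9/2.
E[X | stage 3] = (1+6+11)/3 = 6.
E[X | stage 4] = (2+10+14)/3 = 26/3.
E[X] = (1/4)·(39/4) + (1/4)·(9/2) + (1/4)·(6) + (1/4)·(26/3) = 347/48.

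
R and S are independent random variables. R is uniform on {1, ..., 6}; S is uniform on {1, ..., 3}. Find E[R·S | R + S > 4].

P(R + S > 4) = 2/3.
Summing RS·P(x,y) over outcomes with R + S > 4 gives 37/6.
E[R·S | R + S > 4] = (37/6) / (2/3) = 37/4.

37/4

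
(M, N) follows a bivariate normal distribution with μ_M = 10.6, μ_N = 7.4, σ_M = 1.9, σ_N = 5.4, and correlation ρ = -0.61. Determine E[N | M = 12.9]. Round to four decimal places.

For a bivariate normal, E[N | M=x] = μ_N + ρ·(σ_N/σ_M)·(x − μ_M).
E[N | M=12.9] = 7.4 + (-0.61)·(5.4/1.9)·(12.9 − (10.6)) = 7.4 + (-1.7337)·(2.3) = 3.4125.

3.4125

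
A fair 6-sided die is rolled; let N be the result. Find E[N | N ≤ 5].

3

Given N ≤ 5, N is equally likely to be any of {1, 2, 3, 4, 5}.
E[N | N ≤ 5] = (1 + 2 + 3 + 4 + 5) / 5 = 3.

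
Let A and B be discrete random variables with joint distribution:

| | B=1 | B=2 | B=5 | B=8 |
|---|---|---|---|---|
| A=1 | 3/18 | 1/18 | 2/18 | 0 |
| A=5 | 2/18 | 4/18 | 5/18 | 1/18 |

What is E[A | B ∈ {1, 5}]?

P(B ∈ {1, 5}) = 2/3.
Σ A·P over the event = 1·(3/18) + 1·(2/18) + 5·(2/18) + 5·(5/18) = 20/9.
E[A | B ∈ {1, 5}] = (20/9) / (2/3) = 10/3.

10/3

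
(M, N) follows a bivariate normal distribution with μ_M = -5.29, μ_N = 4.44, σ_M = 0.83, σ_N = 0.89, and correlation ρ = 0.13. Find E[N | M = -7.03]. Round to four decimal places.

E[N | M=x] = μ_N + ρ(σ_N/σ_M)(x − μ_M) for jointly normal variables.
E[N | M=-7.03] = 4.44 + (0.13)·(0.89/0.83)·(-7.03 − (-5.29)) = 4.44 + (0.1394)·(-1.74) = 4.1974.

4.1974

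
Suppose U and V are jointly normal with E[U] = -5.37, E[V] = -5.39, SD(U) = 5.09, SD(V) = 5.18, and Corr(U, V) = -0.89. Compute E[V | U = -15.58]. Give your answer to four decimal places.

For a bivariate normal, E[V | U=x] = μ_V + ρ·(σ_V/σ_U)·(x − μ_U).
E[V | U=-15.58] = -5.39 + (-0.89)·(5.18/5.09)·(-15.58 − (-5.37)) = -5.39 + (-0.90574)·(-10.21) = 3.8576.

3.8576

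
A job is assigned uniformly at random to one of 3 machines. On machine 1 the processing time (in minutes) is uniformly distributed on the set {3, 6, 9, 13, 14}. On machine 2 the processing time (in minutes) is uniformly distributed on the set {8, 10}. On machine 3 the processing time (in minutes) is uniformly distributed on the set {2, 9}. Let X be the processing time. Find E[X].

E[X | machine 1] = (3+6+9+13+14)/5 = 9.
E[X | machine 2] = (8+10)/2 = 9.
E[X | machine 3] = (2+9)/2 = 11/2.
By the law of total expectation,
E[X] = (1/3)·(9) + (1/3)·(9) + (1/3)·(11/2) = 47/6.

47/6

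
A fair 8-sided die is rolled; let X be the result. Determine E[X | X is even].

Given X is even, X is equally likely to be any of {2, 4, 6, 8}.
E[X | X is even] = (2 + 4 + 6 + 8) / 4 = 5.

5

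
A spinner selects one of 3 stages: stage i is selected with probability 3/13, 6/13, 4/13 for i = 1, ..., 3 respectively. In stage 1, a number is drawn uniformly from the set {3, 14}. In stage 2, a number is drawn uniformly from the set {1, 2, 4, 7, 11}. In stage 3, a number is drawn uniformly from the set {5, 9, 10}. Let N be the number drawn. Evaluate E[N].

175/26

E[N | stage 1] = (3+14)/2 = 17/2.
E[N | stage 2] = (1+2+4+7+11)/5 = 5.
E[N | stage 3] = (5+9+10)/3 = 8.
E[N] = (3/13)·(17/2) + (6/13)·(5) + (4/13)·(8) = 175/26.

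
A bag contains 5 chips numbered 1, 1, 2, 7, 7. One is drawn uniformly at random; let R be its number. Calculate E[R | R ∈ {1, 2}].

P(R ∈ {1, 2}) = 3/5.
Σ over the event: 1·2/5 + 2·1/5 = 4/5.
E[R | R ∈ {1, 2}] = (4/5) / (3/5) = 4/3.

4/3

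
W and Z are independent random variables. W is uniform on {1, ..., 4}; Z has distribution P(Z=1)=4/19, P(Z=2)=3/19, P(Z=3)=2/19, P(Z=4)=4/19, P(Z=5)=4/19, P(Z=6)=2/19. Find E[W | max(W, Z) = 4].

P(max(W, Z) = 4) = 25/76.
Summing W·P(x,y) over outcomes with max(W, Z) = 4 gives 1.
E[W | max(W, Z) = 4] = (1) / (25/76) = 76/25.

76/25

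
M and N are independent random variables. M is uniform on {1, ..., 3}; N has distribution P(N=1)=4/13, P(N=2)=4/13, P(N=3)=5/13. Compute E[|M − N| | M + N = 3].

P(M + N = 3) = 8/39.
Summing |M−N|·P(x,y) over outcomes with M + N = 3 gives 8/39.
E[|M − N| | M + N = 3] = (8/39) / (8/39) = 1.

1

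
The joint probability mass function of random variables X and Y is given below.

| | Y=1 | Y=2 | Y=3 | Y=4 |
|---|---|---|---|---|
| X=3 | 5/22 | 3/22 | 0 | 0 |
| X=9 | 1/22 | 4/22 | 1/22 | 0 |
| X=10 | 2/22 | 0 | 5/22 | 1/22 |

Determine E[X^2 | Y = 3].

P(Y = 3) = 3/11.
Σ X^2·P over the event = 81·(1/22) + 100·(5/22) = 581/22.
E[X^2 | Y = 3] = (581/22) / (3/11) = 581/6.

581/6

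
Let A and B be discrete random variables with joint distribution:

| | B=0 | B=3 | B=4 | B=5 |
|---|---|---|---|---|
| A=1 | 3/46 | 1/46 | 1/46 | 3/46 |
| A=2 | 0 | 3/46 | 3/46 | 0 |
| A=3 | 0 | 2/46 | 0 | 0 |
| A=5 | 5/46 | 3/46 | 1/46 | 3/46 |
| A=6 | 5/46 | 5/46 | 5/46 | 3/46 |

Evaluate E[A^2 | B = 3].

143/7

P(B = 3) = 7/23.
Σ A^2·P over the event = 1·(1/46) + 4·(3/46) + 9·(2/46) + 25·(3/46) + 36·(5/46) = 143/23.
E[A^2 | B = 3] = (143/23) / (7/23) = 143/7.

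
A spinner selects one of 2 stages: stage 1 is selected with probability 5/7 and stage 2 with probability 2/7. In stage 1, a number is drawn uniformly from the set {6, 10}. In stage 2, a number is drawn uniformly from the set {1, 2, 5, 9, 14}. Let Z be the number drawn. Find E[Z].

262/35

E[Z | stage 1] = (6+10)/2 = 8.
E[Z | stage 2] = (1+2+5+9+14)/5 = 31/5.
E[Z] = (5/7)·(8) + (2/7)·(31/5) = 262/35.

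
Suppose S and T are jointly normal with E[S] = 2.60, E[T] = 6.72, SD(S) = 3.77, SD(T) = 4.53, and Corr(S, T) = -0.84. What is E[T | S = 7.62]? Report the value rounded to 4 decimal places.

E[T | S=x] = μ_T + ρ(σ_T/σ_S)(x − μ_S) for jointly normal variables.
E[T | S=7.62] = 6.72 + (-0.84)·(4.53/3.77)·(7.62 − (2.60)) = 6.72 + (-1.00934)·(5.02) = 1.6531.

1.6531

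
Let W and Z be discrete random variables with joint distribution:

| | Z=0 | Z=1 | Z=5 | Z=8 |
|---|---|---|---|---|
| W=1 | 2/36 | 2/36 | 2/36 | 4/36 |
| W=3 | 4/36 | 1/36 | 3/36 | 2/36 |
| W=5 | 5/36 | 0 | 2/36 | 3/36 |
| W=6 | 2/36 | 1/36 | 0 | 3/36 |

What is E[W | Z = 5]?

P(Z = 5) = 7/36.
Σ W·P over the event = 1·(2/36) + 3·(3/36) + 5·(2/36) = 7/12.
E[W | Z = 5] = (7/12) / (7/36) = 3.

3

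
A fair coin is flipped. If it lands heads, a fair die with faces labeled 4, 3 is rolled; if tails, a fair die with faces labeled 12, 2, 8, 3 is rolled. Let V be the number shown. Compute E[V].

39/8

E[V | heads] = (4+3)/2 = 7/2.
E[V | tails] = (12+2+8+3)/4 = 25/4.
E[V] = (1/2)·(7/2) + (1/2)·(25/4) = 39/8.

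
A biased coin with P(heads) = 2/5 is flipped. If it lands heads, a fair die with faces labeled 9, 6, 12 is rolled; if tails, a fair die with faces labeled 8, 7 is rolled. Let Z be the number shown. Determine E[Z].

E[Z | heads] = (9+6+12)/3 = 9.
E[Z | tails] = (8+7)/2 = 15/2.
By the law of total expectation,
E[Z] = (2/5)·(9) + (3/5)·(15/2) = 81/10.

81/10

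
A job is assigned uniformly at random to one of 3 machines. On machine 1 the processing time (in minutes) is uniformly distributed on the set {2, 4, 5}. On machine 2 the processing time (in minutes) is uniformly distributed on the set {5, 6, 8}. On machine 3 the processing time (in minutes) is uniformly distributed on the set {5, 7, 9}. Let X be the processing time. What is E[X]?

E[X | machine 1] = (2+4+5)/3 = 11/3.
E[X | machine 2] = (5+6+8)/3 = 19/3.
E[X | machine 3] = (5+7+9)/3 = 7.
By the law of total expectation,
E[X] = (1/3)·(11/3) + (1/3)·(19/3) + (1/3)·(7) = 17/3.

17/3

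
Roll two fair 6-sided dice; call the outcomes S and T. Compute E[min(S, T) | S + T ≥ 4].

8/3

P(S + T ≥ 4) = 11/12.
Summing min(S,T)·P(x,y) over outcomes with S + T ≥ 4 gives 22/9.
E[min(S, T) | S + T ≥ 4] = (22/9) / (11/12) = 8/3.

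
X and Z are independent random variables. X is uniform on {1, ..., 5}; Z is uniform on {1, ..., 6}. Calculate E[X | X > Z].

P(X > Z) = 1/3.
Summing X·P(x,y) over outcomes with X > Z gives 4/3.
E[X | X > Z] = (4/3) / (1/3) = 4.

4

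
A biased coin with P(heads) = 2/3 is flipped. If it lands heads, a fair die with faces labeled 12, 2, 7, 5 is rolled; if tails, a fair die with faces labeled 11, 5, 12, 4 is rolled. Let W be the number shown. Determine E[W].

7

E[W | heads] = (12+2+7+5)/4 = 13/2.
E[W | tails] = (11+5+12+4)/4 = 8.
E[W] = (2/3)·(13/2) + (1/3)·(8) = 7.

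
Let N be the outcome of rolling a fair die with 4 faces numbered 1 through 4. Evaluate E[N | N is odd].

Given N is odd, N is equally likely to be any of {1, 3}.
E[N | N is odd] = (1 + 3) / 2 = 2.

2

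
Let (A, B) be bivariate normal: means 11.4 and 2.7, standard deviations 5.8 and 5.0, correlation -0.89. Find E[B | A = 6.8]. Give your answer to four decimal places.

For a bivariate normal, E[B | A=x] = μ_B + ρ·(σ_B/σ_A)·(x − μ_A).
E[B | A=6.8] = 2.7 + (-0.89)·(5.0/5.8)·(6.8 − (11.4)) = 2.7 + (-0.76724)·(-4.6) = 6.2293.

6.2293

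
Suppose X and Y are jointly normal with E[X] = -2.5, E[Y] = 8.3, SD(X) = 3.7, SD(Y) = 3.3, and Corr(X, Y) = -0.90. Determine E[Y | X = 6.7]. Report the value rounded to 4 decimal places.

0.9151

The regression of Y on X has slope ρ·σ_Y/σ_X and passes through (μ_X, μ_Y).
E[Y | X=6.7] = 8.3 + (-0.90)·(3.3/3.7)·(6.7 − (-2.5)) = 8.3 + (-0.802703)·(9.2) = 0.9151.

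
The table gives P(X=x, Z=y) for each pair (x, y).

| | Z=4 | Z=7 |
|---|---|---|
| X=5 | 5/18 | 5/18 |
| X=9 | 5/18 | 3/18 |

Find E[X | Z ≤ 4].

P(Z ≤ 4) = 5/9.
Summing X·P(X=x,Z=y) over the conditioning event gives 35/9.
E[X | Z ≤ 4] = (35/9) / (5/9) = 7.

7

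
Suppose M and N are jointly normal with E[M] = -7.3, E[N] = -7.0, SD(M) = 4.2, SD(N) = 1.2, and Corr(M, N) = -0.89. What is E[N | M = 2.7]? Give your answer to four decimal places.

For a bivariate normal, E[N | M=x] = μ_N + ρ·(σ_N/σ_M)·(x − μ_M).
E[N | M=2.7] = -7.0 + (-0.89)·(1.2/4.2)·(2.7 − (-7.3)) = -7.0 + (-0.25429)·(10) = -9.5429.

-9.5429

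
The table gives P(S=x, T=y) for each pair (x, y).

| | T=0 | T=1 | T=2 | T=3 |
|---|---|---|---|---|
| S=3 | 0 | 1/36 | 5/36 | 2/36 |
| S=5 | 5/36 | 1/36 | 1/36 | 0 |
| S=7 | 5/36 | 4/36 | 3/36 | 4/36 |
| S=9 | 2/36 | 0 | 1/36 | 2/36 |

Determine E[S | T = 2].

P(T = 2) = 5/18.
Σ S·P over the event = 3·(5/36) + 5·(1/36) + 7·(3/36) + 9·(1/36) = 25/18.
E[S | T = 2] = (25/18) / (5/18) = 5.

5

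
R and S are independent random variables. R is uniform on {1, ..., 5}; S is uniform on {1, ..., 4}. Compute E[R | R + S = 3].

Outcomes with R + S = 3: (1,2), (2,1), each with probability 1/20.
E[R | R + S = 3] = (1 + 2) / 2 = 3/2.

3/2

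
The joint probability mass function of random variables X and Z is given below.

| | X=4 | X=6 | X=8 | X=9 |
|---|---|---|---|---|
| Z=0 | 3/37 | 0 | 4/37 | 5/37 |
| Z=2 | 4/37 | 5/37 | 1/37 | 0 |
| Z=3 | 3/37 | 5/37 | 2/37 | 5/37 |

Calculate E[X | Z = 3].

P(Z = 3) = 15/37.
Summing X·P(X=x,Z=y) over the conditioning event gives 103/37.
E[X | Z = 3] = (103/37) / (15/37) = 103/15.

103/15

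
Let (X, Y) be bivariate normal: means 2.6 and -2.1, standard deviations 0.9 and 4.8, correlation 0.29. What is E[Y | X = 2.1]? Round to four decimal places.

-2.8733

The regression of Y on X has slope ρ·σ_Y/σ_X and passes through (μ_X, μ_Y).
E[Y | X=2.1] = -2.1 + (0.29)·(4.8/0.9)·(2.1 − (2.6)) = -2.1 + (1.54667)·(-0.5) = -2.8733.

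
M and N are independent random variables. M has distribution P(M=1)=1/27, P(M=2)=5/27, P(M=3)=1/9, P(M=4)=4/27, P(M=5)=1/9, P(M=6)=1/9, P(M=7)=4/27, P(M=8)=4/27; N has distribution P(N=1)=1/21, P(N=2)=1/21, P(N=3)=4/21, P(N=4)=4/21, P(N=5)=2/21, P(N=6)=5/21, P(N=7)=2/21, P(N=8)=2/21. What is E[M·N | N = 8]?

344/9

P(N = 8) = 2/21.
Summing MN·P(x,y) over outcomes with N = 8 gives 688/189.
E[M·N | N = 8] = (688/189) / (2/21) = 344/9.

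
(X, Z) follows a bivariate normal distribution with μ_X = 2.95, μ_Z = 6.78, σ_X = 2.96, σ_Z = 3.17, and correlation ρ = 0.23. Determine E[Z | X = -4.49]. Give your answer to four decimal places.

4.9474

E[Z | X=x] = μ_Z + ρ(σ_Z/σ_X)(x − μ_X) for jointly normal variables.
E[Z | X=-4.49] = 6.78 + (0.23)·(3.17/2.96)·(-4.49 − (2.95)) = 6.78 + (0.24632)·(-7.44) = 4.9474.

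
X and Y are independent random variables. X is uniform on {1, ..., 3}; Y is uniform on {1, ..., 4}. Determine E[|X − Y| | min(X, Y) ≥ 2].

5/6

Outcomes with min(X, Y) ≥ 2: (2,2), (2,3), (2,4), (3,2), (3,3), (3,4), each with probability 1/12.
E[|X − Y| | min(X, Y) ≥ 2] = (0 + 1 + 2 + 1 + 0 + 1) / 6 = 5/6.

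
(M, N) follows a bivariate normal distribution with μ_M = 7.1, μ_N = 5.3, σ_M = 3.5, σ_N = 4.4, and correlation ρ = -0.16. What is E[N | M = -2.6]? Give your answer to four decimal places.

7.2511

E[N | M=x] = μ_N + ρ(σ_N/σ_M)(x − μ_M) for jointly normal variables.
E[N | M=-2.6] = 5.3 + (-0.16)·(4.4/3.5)·(-2.6 − (7.1)) = 5.3 + (-0.20114)·(-9.7) = 7.2511.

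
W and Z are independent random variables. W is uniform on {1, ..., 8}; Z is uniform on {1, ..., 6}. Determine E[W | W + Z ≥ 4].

212/45

P(W + Z ≥ 4) = 15/16.
Summing W·P(x,y) over outcomes with W + Z ≥ 4 gives 53/12.
E[W | W + Z ≥ 4] = (53/12) / (15/16) = 212/45.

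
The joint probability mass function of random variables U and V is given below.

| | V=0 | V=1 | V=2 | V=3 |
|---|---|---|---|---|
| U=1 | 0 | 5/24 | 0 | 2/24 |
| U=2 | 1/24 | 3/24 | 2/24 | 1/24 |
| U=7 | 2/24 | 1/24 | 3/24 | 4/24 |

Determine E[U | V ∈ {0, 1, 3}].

P(V ∈ {0, 1, 3}) = 19/24.
Σ U·P over the event = 1·(5/24) + 1·(2/24) + 2·(1/24) + 2·(3/24) + 2·(1/24) + 7·(2/24) + 7·(1/24) + 7·(4/24) = 11/4.
E[U | V ∈ {0, 1, 3}] = (11/4) / (19/24) = 66/19.

66/19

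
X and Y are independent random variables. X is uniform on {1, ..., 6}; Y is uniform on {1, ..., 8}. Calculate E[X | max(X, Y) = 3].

Outcomes with max(X, Y) = 3: (1,3), (2,3), (3,1), (3,2), (3,3), each with probability 1/48.
E[X | max(X, Y) = 3] = (1 + 2 + 3 + 3 + 3) / 5 = 12/5.

12/5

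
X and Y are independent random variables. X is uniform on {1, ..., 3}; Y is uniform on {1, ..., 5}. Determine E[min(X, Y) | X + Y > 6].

Outcomes with X + Y > 6: (2,5), (3,4), (3,5), each with probability 1/15.
E[min(X, Y) | X + Y > 6] = (2 + 3 + 3) / 3 = 8/3.

8/3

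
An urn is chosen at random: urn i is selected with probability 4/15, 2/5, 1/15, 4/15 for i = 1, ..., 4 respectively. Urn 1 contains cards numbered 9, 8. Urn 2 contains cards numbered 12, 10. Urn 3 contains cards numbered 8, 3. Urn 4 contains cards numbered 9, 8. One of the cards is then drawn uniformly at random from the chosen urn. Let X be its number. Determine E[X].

E[X | urn 1] = (9+8)/2 = 17/2.
E[X | urn 2] = (12+10)/2 = 11.
E[X | urn 3] = (8+3)/2 = 11/2.
E[X | urn 4] = (9+8)/2 = 17/2.
E[X] = (4/15)·(17/2) + (2/5)·(11) + (1/15)·(11/2) + (4/15)·(17/2) = 93/10.

93/10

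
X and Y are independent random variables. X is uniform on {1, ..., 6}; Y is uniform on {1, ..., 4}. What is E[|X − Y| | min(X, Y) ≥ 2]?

P(min(X, Y) ≥ 2) = 5/8.
Summing |X−Y|·P(x,y) over outcomes with min(X, Y) ≥ 2 gives 23/24.
E[|X − Y| | min(X, Y) ≥ 2] = (23/24) / (5/8) = 23/15.

23/15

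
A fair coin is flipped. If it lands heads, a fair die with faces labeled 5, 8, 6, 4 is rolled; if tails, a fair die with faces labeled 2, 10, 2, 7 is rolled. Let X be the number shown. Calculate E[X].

11/2

E[X | heads] = (5+8+6+4)/4 = 23/4.
E[X | tails] = (2+10+2+7)/4 = 21/4.
By the law of total expectation,
E[X] = (1/2)·(23/4) + (1/2)·(21/4) = 11/2.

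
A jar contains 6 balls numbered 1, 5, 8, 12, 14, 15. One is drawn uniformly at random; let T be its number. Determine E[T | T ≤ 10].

P(T ≤ 10) = 1/2.
Σ over the event: 1·1/6 + 5·1/6 + 8·1/6 = 7/3.
E[T | T ≤ 10] = (7/3) / (1/2) = 14/3.

14/3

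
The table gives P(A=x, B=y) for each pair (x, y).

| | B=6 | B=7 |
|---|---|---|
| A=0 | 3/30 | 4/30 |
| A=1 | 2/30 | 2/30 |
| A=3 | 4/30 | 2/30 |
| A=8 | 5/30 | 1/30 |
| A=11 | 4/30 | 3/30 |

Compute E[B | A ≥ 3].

120/19

P(A ≥ 3) = 19/30.
Σ B·P over the event = 6·(4/30) + 7·(2/30) + 6·(5/30) + 7·(1/30) + 6·(4/30) + 7·(3/30) = 4.
E[B | A ≥ 3] = (4) / (19/30) = 120/19.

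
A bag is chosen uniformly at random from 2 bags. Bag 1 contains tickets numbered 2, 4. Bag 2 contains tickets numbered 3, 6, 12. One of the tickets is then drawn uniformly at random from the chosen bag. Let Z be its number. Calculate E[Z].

E[Z | bag 1] = (2+4)/2 = 3.
E[Z | bag 2] = (3+6+12)/3 = 7.
E[Z] = (1/2)·(3) + (1/2)·(7) = 5.

5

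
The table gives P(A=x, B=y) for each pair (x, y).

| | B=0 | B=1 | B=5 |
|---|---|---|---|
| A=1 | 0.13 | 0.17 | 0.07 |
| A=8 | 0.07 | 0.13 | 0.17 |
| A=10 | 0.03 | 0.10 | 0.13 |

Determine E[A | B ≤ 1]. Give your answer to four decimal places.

P(B ≤ 1) = 0.63.
Σ A·P over the event = 1·(0.13) + 1·(0.17) + 8·(0.07) + 8·(0.13) + 10·(0.03) + 10·(0.10) = 3.20.
E[A | B ≤ 1] = (3.20) / (0.63) = 5.0794.

5.0794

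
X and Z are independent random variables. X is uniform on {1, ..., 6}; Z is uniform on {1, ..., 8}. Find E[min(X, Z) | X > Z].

7/3

P(X > Z) = 5/16.
Summing min(X,Z)·P(x,y) over outcomes with X > Z gives 35/48.
E[min(X, Z) | X > Z] = (35/48) / (5/16) = 7/3.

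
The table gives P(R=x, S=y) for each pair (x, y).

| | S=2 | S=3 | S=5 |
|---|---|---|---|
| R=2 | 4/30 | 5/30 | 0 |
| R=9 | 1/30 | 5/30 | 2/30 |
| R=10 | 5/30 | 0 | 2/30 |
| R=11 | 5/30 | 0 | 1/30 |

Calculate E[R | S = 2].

P(S = 2) = 1/2.
Summing R·P(R=x,S=y) over the conditioning event gives 61/15.
E[R | S = 2] = (61/15) / (1/2) = 122/15.

122/15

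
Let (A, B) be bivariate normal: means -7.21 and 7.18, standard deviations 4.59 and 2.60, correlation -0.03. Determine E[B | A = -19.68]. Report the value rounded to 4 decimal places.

For a bivariate normal, E[B | A=x] = μ_B + ρ·(σ_B/σ_A)·(x − μ_A).
E[B | A=-19.68] = 7.18 + (-0.03)·(2.60/4.59)·(-19.68 − (-7.21)) = 7.18 + (-0.016993)·(-12.47) = 7.3919.

7.3919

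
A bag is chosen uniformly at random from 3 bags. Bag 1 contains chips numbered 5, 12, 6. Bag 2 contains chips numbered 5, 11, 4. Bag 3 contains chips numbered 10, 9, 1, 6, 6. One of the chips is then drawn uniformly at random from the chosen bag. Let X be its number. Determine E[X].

E[X | bag 1] = (5+12+6)/3 = 23/3.
E[X | bag 2] = (5+11+4)/3 = 20/3.
E[X | bag 3] = (10+9+1+6+6)/5 = 32/5.
By the law of total expectation,
E[X] = (1/3)·(23/3) + (1/3)·(20/3) + (1/3)·(32/5) = 311/45.

311/45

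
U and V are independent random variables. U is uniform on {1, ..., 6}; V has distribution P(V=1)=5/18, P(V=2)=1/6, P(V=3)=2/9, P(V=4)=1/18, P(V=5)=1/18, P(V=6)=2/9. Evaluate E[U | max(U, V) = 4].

P(max(U, V) = 4) = 4/27.
Summing U·P(x,y) over outcomes with max(U, V) = 4 gives 29/54.
E[U | max(U, V) = 4] = (29/54) / (4/27) = 29/8.

29/8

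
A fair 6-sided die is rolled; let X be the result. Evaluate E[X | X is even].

4

Given X is even, X is equally likely to be any of {2, 4, 6}.
E[X | X is even] = (2 + 4 + 6) / 3 = 4.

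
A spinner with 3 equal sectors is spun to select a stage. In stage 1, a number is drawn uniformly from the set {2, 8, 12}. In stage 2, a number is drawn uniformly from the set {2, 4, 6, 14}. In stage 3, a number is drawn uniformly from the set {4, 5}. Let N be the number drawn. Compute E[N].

E[N | stage 1] = (2+8+12)/3 = 22/3.
E[N | stage 2] = (2+4+6+14)/4 = 13/2.
E[N | stage 3] = (4+5)/2 = 9/2.
E[N] = (1/3)·(22/3) + (1/3)·(13/2) + (1/3)·(9/2) = 55/9.

55/9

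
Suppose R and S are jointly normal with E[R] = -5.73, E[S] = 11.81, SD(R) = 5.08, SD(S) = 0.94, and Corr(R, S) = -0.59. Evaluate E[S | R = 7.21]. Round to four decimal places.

10.3973

E[S | R=x] = μ_S + ρ(σ_S/σ_R)(x − μ_R) for jointly normal variables.
E[S | R=7.21] = 11.81 + (-0.59)·(0.94/5.08)·(7.21 − (-5.73)) = 11.81 + (-0.10917)·(12.94) = 10.3973.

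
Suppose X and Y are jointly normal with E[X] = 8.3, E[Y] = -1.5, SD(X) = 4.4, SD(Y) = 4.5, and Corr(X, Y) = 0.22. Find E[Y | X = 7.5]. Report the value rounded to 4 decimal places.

-1.6800

E[Y | X=x] = μ_Y + ρ(σ_Y/σ_X)(x − μ_X) for jointly normal variables.
E[Y | X=7.5] = -1.5 + (0.22)·(4.5/4.4)·(7.5 − (8.3)) = -1.5 + (0.225)·(-0.8) = -1.6800.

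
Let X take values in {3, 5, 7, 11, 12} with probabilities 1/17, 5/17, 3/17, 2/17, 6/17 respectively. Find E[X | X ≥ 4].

P(X ≥ 4) = 16/17.
Σ over the event: 5·5/17 + 7·3/17 + 11·2/17 + 12·6/17 = 140/17.
E[X | X ≥ 4] = (140/17) / (16/17) = 35/4.

35/4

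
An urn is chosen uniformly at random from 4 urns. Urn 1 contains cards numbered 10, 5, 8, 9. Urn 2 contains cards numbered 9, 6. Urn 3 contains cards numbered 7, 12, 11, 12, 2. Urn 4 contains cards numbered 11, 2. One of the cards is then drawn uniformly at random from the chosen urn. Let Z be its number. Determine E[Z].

77/10

E[Z | urn 1] = (10+5+8+9)/4 = 8.
E[Z | urn 2] = (9+6)/2 = 15/2.
E[Z | urn 3] = (7+12+11+12+2)/5 = 44/5.
E[Z | urn 4] = (11+2)/2 = 13/2.
By the law of total expectation,
E[Z] = (1/4)·(8) + (1/4)·(15/2) + (1/4)·(44/5) + (1/4)·(13/2) = 77/10.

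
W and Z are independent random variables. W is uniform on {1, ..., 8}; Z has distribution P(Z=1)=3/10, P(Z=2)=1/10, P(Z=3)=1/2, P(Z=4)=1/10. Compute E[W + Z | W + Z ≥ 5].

249/32

P(W + Z ≥ 5) = 4/5.
Summing (W+Z)·P(x,y) over outcomes with W + Z ≥ 5 gives 249/40.
E[W + Z | W + Z ≥ 5] = (249/40) / (4/5) = 249/32.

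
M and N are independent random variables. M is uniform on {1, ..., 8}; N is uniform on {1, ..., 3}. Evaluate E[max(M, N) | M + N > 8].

22/3

Outcomes with M + N > 8: (6,3), (7,2), (7,3), (8,1), (8,2), (8,3), each with probability 1/24.
E[max(M, N) | M + N > 8] = (6 + 7 + 7 + 8 + 8 + 8) / 6 = 22/3.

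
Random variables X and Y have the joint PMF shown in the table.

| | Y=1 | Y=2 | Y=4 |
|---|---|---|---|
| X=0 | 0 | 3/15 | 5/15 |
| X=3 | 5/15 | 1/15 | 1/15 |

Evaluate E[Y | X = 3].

11/7

P(X = 3) = 7/15.
Summing Y·P(X=x,Y=y) over the conditioning event gives 11/15.
E[Y | X = 3] = (11/15) / (7/15) = 11/7.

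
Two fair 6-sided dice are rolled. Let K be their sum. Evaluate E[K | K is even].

P(K is even) = 1/2.
Σ over the event: 2·1/36 + 4·1/12 + 6·5/36 + 8·5/36 + 10·1/12 + 12·1/36 = 7/2.
E[K | K is even] = (7/2) / (1/2) = 7.

7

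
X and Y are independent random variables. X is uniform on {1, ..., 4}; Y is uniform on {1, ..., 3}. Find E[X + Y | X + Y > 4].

17/3

Outcomes with X + Y > 4: (2,3), (3,2), (3,3), (4,1), (4,2), (4,3), each with probability 1/12.
E[X + Y | X + Y > 4] = (5 + 5 + 6 + 5 + 6 + 7) / 6 = 17/3.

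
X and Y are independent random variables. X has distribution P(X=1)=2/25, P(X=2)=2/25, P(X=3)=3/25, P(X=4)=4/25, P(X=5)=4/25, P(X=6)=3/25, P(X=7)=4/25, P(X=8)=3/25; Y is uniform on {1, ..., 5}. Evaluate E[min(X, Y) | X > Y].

225/86

P(X > Y) = 86/125.
Summing min(X,Y)·P(x,y) over outcomes with X > Y gives 9/5.
E[min(X, Y) | X > Y] = (9/5) / (86/125) = 225/86.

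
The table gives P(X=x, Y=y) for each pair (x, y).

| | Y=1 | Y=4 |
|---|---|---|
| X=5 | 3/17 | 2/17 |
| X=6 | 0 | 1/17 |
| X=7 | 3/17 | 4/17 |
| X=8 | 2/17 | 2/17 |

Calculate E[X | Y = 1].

13/2

P(Y = 1) = 8/17.
Σ X·P over the event = 5·(3/17) + 7·(3/17) + 8·(2/17) = 52/17.
E[X | Y = 1] = (52/17) / (8/17) = 13/2.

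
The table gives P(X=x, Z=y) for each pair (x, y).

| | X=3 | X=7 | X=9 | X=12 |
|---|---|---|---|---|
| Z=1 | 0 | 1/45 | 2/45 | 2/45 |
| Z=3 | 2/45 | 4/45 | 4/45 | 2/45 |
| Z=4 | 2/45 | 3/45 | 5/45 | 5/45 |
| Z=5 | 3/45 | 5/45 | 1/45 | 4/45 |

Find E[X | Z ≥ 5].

P(Z ≥ 5) = 13/45.
Σ X·P over the event = 3·(3/45) + 7·(5/45) + 9·(1/45) + 12·(4/45) = 101/45.
E[X | Z ≥ 5] = (101/45) / (13/45) = 101/13.

101/13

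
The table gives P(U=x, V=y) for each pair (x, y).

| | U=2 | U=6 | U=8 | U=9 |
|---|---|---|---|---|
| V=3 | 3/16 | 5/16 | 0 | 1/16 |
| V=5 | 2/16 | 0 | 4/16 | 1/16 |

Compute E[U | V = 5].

45/7

P(V = 5) = 7/16.
Σ U·P over the event = 2·(2/16) + 8·(4/16) + 9·(1/16) = 45/16.
E[U | V = 5] = (45/16) / (7/16) = 45/7.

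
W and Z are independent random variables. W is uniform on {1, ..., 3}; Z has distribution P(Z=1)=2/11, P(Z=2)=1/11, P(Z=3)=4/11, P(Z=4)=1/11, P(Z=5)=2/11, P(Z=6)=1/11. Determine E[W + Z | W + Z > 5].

103/15

P(W + Z > 5) = 5/11.
Summing (W+Z)·P(x,y) over outcomes with W + Z > 5 gives 103/33.
E[W + Z | W + Z > 5] = (103/33) / (5/11) = 103/15.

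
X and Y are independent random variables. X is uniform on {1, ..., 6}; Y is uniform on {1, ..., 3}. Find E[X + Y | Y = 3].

Outcomes with Y = 3: (1,3), (2,3), (3,3), (4,3), (5,3), (6,3), each with probability 1/18.
E[X + Y | Y = 3] = (4 + 5 + 6 + 7 + 8 + 9) / 6 = 13/2.

13/2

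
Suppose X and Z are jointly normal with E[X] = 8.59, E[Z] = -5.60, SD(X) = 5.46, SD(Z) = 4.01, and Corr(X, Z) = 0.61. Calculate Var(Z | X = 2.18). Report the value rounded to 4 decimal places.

The conditional variance in a bivariate normal is σ_Z²(1 − ρ²), independent of x.
Var(Z | X=2.18) = (4.01)²·(1 − (0.61)²) = 16.0801·0.6279 = 10.0967.

10.0967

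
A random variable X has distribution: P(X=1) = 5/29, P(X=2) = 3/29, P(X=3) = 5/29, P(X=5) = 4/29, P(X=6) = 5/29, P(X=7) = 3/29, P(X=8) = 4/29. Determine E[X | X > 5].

P(X > 5) = 12/29.
Σ over the event: 6·5/29 + 7·3/29 + 8·4/29 = 83/29.
E[X | X > 5] = (83/29) / (12/29) = 83/12.

83/12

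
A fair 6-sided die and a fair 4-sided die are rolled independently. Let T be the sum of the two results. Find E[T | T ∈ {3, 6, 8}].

P(T ∈ {3, 6, 8}) = 3/8.
Σ over the event: 3·1/12 + 6·1/6 + 8·1/8 = 9/4.
E[T | T ∈ {3, 6, 8}] = (9/4) / (3/8) = 6.

6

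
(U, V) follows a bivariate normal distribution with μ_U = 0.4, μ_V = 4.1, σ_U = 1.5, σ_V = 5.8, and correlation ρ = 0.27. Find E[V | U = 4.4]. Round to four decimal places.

For a bivariate normal, E[V | U=x] = μ_V + ρ·(σ_V/σ_U)·(x − μ_U).
E[V | U=4.4] = 4.1 + (0.27)·(5.8/1.5)·(4.4 − (0.4)) = 4.1 + (1.044)·(4) = 8.2760.

8.2760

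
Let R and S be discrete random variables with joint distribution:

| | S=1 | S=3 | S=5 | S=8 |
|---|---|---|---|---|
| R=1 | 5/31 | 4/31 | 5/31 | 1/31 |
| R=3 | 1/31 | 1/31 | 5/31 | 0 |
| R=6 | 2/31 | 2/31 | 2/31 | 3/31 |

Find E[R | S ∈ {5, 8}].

51/16

P(S ∈ {5, 8}) = 16/31.
Σ R·P over the event = 1·(5/31) + 1·(1/31) + 3·(5/31) + 6·(2/31) + 6·(3/31) = 51/31.
E[R | S ∈ {5, 8}] = (51/31) / (16/31) = 51/16.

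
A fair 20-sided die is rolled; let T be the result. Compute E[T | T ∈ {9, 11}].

10

P(T ∈ {9, 11}) = 1/10.
Σ over the event: 9·1/20 + 11·1/20 = 1.
E[T | T ∈ {9, 11}] = (1) / (1/10) = 10.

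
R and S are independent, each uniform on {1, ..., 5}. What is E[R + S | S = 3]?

6

Outcomes with S = 3: (1,3), (2,3), (3,3), (4,3), (5,3), each with probability 1/25.
E[R + S | S = 3] = (4 + 5 + 6 + 7 + 8) / 5 = 6.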